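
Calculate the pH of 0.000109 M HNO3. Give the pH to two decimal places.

pH = 3.96

HNO3 is a strong acid and dissociates completely, so [H+] = 0.000109 M.
pH = -log(0.000109) = 3.96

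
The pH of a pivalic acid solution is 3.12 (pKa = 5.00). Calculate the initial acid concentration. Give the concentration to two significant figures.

[H+] = 10^(-3.12) = 7.59 × 10^-4 M = x
Ka = 10^(−5.00) = 1.00 × 10^-5
Ka = x²/(C₀ − x) ⇒ C₀ = x + x²/Ka
C₀ = 7.59 × 10^-4 + (7.59 × 10^-4)²/(1.00 × 10^-5) = 5.84 × 10^-2 M

C₀ = 5.8 × 10^-2 M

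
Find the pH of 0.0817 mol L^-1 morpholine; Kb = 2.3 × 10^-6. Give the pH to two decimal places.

pH = 10.64

C4H8ONH + H2O ⇌ C4H8ONH2+ + OH-
Kb = [OH-]²/(0.0817 − [OH-]) = 2.3 × 10^-6
Assume [OH-] ≪ 0.0817: [OH-] ≈ √(2.3 × 10^-6 × 0.0817) = 4.33 × 10^-4 M
pOH = 3.36, so pH = 14.00 − pOH = 10.64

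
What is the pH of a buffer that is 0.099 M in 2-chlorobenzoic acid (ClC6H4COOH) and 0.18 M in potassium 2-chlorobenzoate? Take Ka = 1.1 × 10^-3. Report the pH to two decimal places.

pKa = −log(1.1 × 10^-3) = 2.959
Henderson–Hasselbalch: pH = pKa + log([ClC6H4COO-]/[ClC6H4COOH]) = 2.959 + log(0.18/0.099)
pH = 2.959 + (+0.260) = 3.22

pH = 3.22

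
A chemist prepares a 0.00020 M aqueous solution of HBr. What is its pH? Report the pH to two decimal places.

pH = 3.70

HBr is a strong acid and dissociates completely, so [H+] = 0.00020 M.
pH = -log(0.0002) = 3.70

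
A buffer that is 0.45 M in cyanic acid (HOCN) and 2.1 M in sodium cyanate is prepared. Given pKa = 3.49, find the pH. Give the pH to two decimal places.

pH = pKa + log([A⁻]/[HA]) = 3.49 + log(2.1/0.45)
pH = 3.49 + (+0.669) = 4.16

pH = 4.16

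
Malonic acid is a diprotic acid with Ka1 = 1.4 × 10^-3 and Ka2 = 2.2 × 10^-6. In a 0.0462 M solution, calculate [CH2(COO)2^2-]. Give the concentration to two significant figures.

2.2 × 10^-6 M

First ionization gives [H+] ≈ [CH2(COOH)COO-] = 7.37 × 10^-3 M.
Second step: Ka2 = [H+][CH2(COO)2^2-]/[CH2(COOH)COO-] ≈ [CH2(COO)2^2-] (since [H+] ≈ [CH2(COOH)COO-]).
So [CH2(COO)2^2-] ≈ Ka2.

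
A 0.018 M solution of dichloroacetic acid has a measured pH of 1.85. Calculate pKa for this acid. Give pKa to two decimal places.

[H+] = 10^(-1.85) = 1.41 × 10^-2 M
At equilibrium [HA] = 0.018 − 1.41 × 10^-2 = 3.90 × 10^-3 M
Ka = [H+][A-]/[HA] = (1.41 × 10^-2)² / 3.90 × 10^-3 = 5.10 × 10^-2
pKa = -log(5.10 × 10^-2) = 1.29

pKa = 1.29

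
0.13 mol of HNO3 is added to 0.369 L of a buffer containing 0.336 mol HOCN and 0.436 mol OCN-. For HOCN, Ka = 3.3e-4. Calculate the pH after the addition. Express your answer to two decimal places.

pH = 3.30

Added H+ converts OCN- to HOCN: HOCN → 0.466 mol, OCN- → 0.306 mol.
pKa = −log(3.3 × 10^-4) = 3.481
pH = pKa + log([A⁻]/[HA]) = 3.481 + log(0.306/0.466) = 3.481 -0.183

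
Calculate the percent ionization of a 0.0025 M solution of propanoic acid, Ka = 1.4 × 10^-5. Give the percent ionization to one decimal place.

7.2%

CH3CH2COOH ⇌ CH3CH2COO- + H+; let x = [H+] at equilibrium.
Ka = x²/(C₀ − x); solving the quadratic gives x = 1.80 × 10^-4 M.
Fraction ionized = 1.80 × 10^-4 / 0.0025 = 0.0720 → 7.2%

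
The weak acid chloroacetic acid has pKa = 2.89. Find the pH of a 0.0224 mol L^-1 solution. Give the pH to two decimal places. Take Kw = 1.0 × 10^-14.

ClCH2COOH ⇌ ClCH2COO- + H+
Ka = 10^(−2.89) = 1.29 × 10^-3
Ka = [H+]²/(0.0224 − [H+]) = 1.29 × 10^-3
The 5% rule fails; solving [H+]² + Ka·[H+] − Ka·C₀ = 0 exactly:
[H+] = (−Ka + √(Ka² + 4·Ka·C₀))/2 = 4.77 × 10^-3 M
pH = −log[H+] = −log(4.77 × 10^-3) = 2.32

pH = 2.32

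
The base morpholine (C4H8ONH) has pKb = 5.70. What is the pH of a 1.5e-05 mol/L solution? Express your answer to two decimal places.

C4H8ONH + H2O ⇌ C4H8ONH2+ + OH-
Kb = 10^(−5.70) = 2.00 × 10^-6
Kb = [OH-]²/(1.5e-05 − [OH-]) = 2.00 × 10^-6
[OH-] is not negligible relative to C₀; solve [OH-]² + 2e-06·[OH-] − 3e-11 = 0.
[OH-] = (−Kb + √(Kb² + 4·Kb·C₀))/2 = 4.57 × 10^-6 M
pOH = 5.34, so pH = 14.00 − pOH = 8.66

pH = 8.66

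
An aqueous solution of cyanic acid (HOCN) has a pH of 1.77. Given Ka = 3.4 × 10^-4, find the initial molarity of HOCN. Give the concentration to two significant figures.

C₀ = 8.7 × 10^-1 M

[H+] = 10^(-1.77) = 1.70 × 10^-2 M = x
Ka = x²/(C₀ − x) ⇒ C₀ = x + x²/Ka
C₀ = 1.70 × 10^-2 + (1.70 × 10^-2)²/(3.4 × 10^-4) = 8.67 × 10^-1 M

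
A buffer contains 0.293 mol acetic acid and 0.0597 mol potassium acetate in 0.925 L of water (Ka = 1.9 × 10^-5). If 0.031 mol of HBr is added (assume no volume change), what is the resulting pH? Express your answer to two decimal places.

After neutralization: n(CH3COOH) = 0.324 mol, n(CH3COO-) = 0.0287 mol.
pKa = −log(1.9 × 10^-5) = 4.721
pH = pKa + log(n_CH3COO-/n_CH3COOH) = 4.721 + log(0.0287/0.324) = 4.721 + (-1.053)

pH = 3.67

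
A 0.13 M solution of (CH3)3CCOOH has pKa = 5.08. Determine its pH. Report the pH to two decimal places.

(CH3)3CCOOH ⇌ (CH3)3CCOO- + H+
Ka = 10^(−5.08) = 8.32 × 10^-6
Let x = [H+] at equilibrium. Ka = x²/(0.13 − x).
Neglecting x in the denominator: x = √(8.32 × 10^-6 × 0.13) = 1.04 × 10^-3 M
pH = −log(1.04 × 10^-3) = 2.98

pH = 2.98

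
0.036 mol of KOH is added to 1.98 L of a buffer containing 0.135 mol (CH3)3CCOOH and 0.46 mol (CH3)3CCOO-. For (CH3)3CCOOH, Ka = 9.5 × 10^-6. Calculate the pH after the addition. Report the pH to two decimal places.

pH = 5.72

After neutralization: n((CH3)3CCOOH) = 0.099 mol, n((CH3)3CCOO-) = 0.496 mol.
pKa = −log(9.5 × 10^-6) = 5.022
pH = pKa + log([A⁻]/[HA]) = 5.022 + log(0.496/0.099) = 5.022 +0.700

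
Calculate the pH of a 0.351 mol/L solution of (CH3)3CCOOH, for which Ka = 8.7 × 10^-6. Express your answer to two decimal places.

(CH3)3CCOOH ⇌ (CH3)3CCOO- + H+
Let x = [H+] at equilibrium. Ka = x²/(0.351 − x).
Since Ka ≪ C₀, x ≈ √(Ka·C₀) = 1.75 × 10^-3 M.
Check: 0.5% ionized — well under 5%, approximation valid.
pH = −log(1.75 × 10^-3) = 2.76

pH = 2.76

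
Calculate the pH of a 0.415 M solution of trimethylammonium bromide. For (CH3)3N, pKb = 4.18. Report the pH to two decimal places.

pH = 5.10

(CH3)3NH+ is the conjugate acid of the weak base (CH3)3N.
Kb = 10^(−4.18) = 6.61 × 10^-5
Ka = Kw/Kb = 1.0×10^-14 / 6.61 × 10^-5 = 1.51 × 10^-10
Let x = [H+] at equilibrium. Ka = x²/(0.415 − x).
Neglecting x in the denominator: x = √(1.51 × 10^-10 × 0.415) = 7.92 × 10^-6 M
pH = −log[H+] = −log(7.92 × 10^-6) = 5.10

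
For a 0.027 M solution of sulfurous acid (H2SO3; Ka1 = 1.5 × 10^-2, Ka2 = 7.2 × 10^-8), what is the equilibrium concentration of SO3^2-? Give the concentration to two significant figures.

7.2 × 10^-8 M

First ionization gives [H+] ≈ [HSO3-] = 1.40 × 10^-2 M.
Second step: Ka2 = [H+][SO3^2-]/[HSO3-] ≈ [SO3^2-] (since [H+] ≈ [HSO3-]).
So [SO3^2-] ≈ Ka2.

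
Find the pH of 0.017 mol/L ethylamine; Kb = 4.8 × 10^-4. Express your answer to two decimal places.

pH = 11.42

C2H5NH2 + H2O ⇌ C2H5NH3+ + OH-
Let x = [OH-] at equilibrium. Kb = x²/(0.017 − x).
Here C₀/Kb ≈ 35.4, so the small-x approximation fails. Use the quadratic:
x = [−0.00048 + √(0.00048² + 3.26e-05)]/2 = 2.63 × 10^-3 M
pOH = −log(2.63 × 10^-3) = 2.58; pH = 14.00 − 2.58 = 11.42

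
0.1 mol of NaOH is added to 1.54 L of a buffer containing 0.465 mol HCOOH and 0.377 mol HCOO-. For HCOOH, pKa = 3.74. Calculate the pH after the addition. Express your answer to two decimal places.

OH- converts HCOOH to HCOO-: HCOOH → 0.365 mol, HCOO- → 0.477 mol.
pH = pKa + log(n_HCOO-/n_HCOOH) = 3.74 + log(0.477/0.365) = 3.74 + (+0.116)

pH = 3.86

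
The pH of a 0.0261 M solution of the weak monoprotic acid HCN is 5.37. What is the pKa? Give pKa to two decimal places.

[H+] = 10^(-5.37) = 4.27 × 10^-6 M
At equilibrium [HA] = 0.0261 − 4.27 × 10^-6 = 2.61 × 10^-2 M
Ka = [H+][A-]/[HA] = (4.27 × 10^-6)² / 2.61 × 10^-2 = 6.99 × 10^-10
pKa = -log(6.99 × 10^-10) = 9.16

pKa = 9.16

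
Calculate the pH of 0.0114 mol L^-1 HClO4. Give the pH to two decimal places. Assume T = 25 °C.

pH = 1.94

HClO4 is a strong acid and dissociates completely, so [H+] = 0.0114 M.
pH = -log(0.0114) = 1.94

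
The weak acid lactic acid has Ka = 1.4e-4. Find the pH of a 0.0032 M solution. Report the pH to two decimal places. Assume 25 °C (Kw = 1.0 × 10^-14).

pH = 3.22

CH3CH(OH)COOH ⇌ CH3CH(OH)COO- + H+
Let x = [H+] at equilibrium. Ka = x²/(0.0032 − x).
x is not negligible relative to C₀; solve x² + 0.00014·x − 4.48e-07 = 0.
x = (−Ka + √(Ka² + 4·Ka·C₀))/2 = 6.03 × 10^-4 M
pH = −log[H+] = −log(6.03 × 10^-4) = 3.22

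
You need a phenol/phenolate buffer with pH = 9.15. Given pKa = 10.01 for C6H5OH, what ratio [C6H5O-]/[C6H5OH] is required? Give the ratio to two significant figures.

pH = pKa + log(r) ⇒ log(r) = 9.15 − 10.01 = -0.86
r = [C6H5O-]/[C6H5OH] = 10^(-0.86) = 0.138

ratio = 0.14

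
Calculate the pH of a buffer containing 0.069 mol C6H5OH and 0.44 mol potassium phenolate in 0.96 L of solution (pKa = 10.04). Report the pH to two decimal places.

pH = 10.84

pH = pKa + log([A⁻]/[HA]) = 10.04 + log(0.44/0.069)
pH = 10.04 + (+0.805) = 10.84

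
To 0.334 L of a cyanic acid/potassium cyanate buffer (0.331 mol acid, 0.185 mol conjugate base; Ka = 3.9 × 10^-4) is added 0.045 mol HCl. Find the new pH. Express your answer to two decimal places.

pH = 2.98

After neutralization: n(HOCN) = 0.376 mol, n(OCN-) = 0.14 mol.
pKa = −log(3.9 × 10^-4) = 3.409
pH = pKa + log([A⁻]/[HA]) = 3.409 + log(0.14/0.376) = 3.409 -0.429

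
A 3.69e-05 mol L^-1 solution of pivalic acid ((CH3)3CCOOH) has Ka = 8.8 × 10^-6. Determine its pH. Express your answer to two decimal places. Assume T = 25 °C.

pH = 4.85

(CH3)3CCOOH ⇌ (CH3)3CCOO- + H+
Let x = [H+] at equilibrium. Ka = x²/(3.69e-05 − x).
x is not negligible relative to C₀; solve x² + 8.8e-06·x − 3.25e-10 = 0.
x = [−8.8e-06 + √(8.8e-06² + 1.3e-09)]/2 = 1.41 × 10^-5 M
pH = −log[H+] = −log(1.41 × 10^-5) = 4.85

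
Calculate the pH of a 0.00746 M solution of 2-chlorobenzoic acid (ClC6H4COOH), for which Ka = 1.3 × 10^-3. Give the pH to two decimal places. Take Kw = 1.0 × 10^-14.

ClC6H4COOH ⇌ ClC6H4COO- + H+
Ka = x²/(0.00746 − x) = 1.3 × 10^-3
x is not negligible relative to C₀; solve x² + 0.0013·x − 9.7e-06 = 0.
x = [−0.0013 + √(0.0013² + 3.88e-05)]/2 = 2.53 × 10^-3 M
pH = −log[H+] = −log(2.53 × 10^-3) = 2.60

pH = 2.60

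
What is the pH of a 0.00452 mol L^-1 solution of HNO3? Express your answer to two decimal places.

pH = 2.34

HNO3 is a strong acid and dissociates completely, so [H+] = 0.00452 M.
pH = -log(0.00452) = 2.34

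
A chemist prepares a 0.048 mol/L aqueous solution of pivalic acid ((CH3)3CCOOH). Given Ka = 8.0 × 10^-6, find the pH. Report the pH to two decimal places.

(CH3)3CCOOH ⇌ (CH3)3CCOO- + H+
From the ICE table, Ka = [H+]²/(0.048 − [H+]) = 8.0 × 10^-6.
Since Ka ≪ C₀, [H+] ≈ √(Ka·C₀) = 6.20 × 10^-4 M.
Check: 1.3% ionized — well under 5%, approximation valid.
pH = −log[H+] = −log(6.20 × 10^-4) = 3.21

pH = 3.21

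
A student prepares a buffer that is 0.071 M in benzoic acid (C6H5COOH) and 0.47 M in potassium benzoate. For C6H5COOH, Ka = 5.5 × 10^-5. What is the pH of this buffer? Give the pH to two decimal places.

pKa = −log(5.5 × 10^-5) = 4.260
Henderson–Hasselbalch: pH = pKa + log([C6H5COO-]/[C6H5COOH]) = 4.260 + log(0.47/0.071)
pH = 4.260 + (+0.821) = 5.08

pH = 5.08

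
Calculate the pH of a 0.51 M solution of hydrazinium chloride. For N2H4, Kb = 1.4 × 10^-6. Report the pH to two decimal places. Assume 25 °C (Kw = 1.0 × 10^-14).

pH = 4.22

N2H5+ is the conjugate acid of the weak base N2H4.
Ka = Kw/Kb = 1.0×10^-14 / 1.4 × 10^-6 = 7.14 × 10^-9
Let x = [H+] at equilibrium. Ka = x²/(0.51 − x).
Since Ka ≪ C₀, x ≈ √(Ka·C₀) = 6.03 × 10^-5 M.
Check: 0.012% ionized — well under 5%, approximation valid.
pH = −log(6.03 × 10^-5) = 4.22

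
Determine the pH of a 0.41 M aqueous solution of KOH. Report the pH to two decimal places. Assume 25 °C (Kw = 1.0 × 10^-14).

pH = 13.61

KOH is a strong base; [OH-] = 0.41 M.
pOH = -log(0.41) = 0.39
pH = 14.00 - 0.39 = 13.61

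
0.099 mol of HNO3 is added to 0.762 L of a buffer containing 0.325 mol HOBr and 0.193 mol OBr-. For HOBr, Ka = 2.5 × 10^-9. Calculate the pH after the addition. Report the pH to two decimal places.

After neutralization: n(HOBr) = 0.424 mol, n(OBr-) = 0.094 mol.
pKa = −log(2.5 × 10^-9) = 8.602
pH = pKa + log(n_OBr-/n_HOBr) = 8.602 + log(0.094/0.424) = 8.602 + (-0.654)

pH = 7.95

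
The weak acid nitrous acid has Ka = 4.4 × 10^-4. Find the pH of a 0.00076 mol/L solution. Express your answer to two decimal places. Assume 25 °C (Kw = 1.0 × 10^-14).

pH = 3.40

HNO2 ⇌ NO2- + H+
From the ICE table, Ka = x²/(0.00076 − x) = 4.4 × 10^-4.
The 5% rule fails; solving x² + Ka·x − Ka·C₀ = 0 exactly:
x = [−0.00044 + √(0.00044² + 1.34e-06)]/2 = 3.99 × 10^-4 M
pH = −log[H+] = −log(3.99 × 10^-4) = 3.40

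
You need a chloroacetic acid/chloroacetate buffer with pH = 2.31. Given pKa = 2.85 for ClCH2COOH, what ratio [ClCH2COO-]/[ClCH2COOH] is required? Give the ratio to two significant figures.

ratio = 0.29

pH = pKa + log(r) ⇒ log(r) = 2.31 − 2.85 = -0.54
r = [ClCH2COO-]/[ClCH2COOH] = 10^(-0.54) = 0.288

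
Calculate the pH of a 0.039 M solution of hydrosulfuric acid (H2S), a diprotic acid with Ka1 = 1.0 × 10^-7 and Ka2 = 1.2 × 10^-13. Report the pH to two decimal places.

pH = 4.20

Ka1 ≫ Ka2, so treat the first dissociation as the only significant source of H+.
Ka1 = x²/(0.039 − x) = 1.0 × 10^-7
x ≈ √(1.0 × 10^-7 × 0.039) = 6.24 × 10^-5 M
pH = −log(6.24 × 10^-5) = 4.20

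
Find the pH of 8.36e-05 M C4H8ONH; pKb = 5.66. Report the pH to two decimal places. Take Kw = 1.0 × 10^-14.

C4H8ONH + H2O ⇌ C4H8ONH2+ + OH-
Kb = 10^(−5.66) = 2.19 × 10^-6
Kb = x²/(8.36e-05 − x) = 2.19 × 10^-6
Here C₀/Kb ≈ 38.2, so the small-x approximation fails. Use the quadratic:
x = (−Kb + √(Kb² + 4·Kb·C₀))/2 = 1.25 × 10^-5 M
pOH = −log(1.25 × 10^-5) = 4.90; pH = 14.00 − 4.90 = 9.10

pH = 9.10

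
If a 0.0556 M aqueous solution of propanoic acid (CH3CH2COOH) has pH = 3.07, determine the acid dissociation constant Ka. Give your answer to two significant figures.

Ka = 1.3 × 10^-5

[H+] = 10^(-3.07) = 8.51 × 10^-4 M
At equilibrium [HA] = 0.0556 − 8.51 × 10^-4 = 5.47 × 10^-2 M
Ka = [H+][A-]/[HA] = (8.51 × 10^-4)² / 5.47 × 10^-2 = 1.3 × 10^-5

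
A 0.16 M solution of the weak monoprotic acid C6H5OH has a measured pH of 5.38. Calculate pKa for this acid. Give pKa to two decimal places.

pKa = 9.96

[H+] = 10^(-5.38) = 4.17 × 10^-6 M
At equilibrium [HA] = 0.16 − 4.17 × 10^-6 = 1.60 × 10^-1 M
Ka = [H+][A-]/[HA] = (4.17 × 10^-6)² / 1.60 × 10^-1 = 1.09 × 10^-10
pKa = -log(1.09 × 10^-10) = 9.96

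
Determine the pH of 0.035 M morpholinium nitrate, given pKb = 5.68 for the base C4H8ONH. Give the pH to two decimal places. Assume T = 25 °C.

C4H8ONH2+ is the conjugate acid of the weak base C4H8ONH.
Kb = 10^(−5.68) = 2.09 × 10^-6
Ka = Kw/Kb = 1.0×10^-14 / 2.09 × 10^-6 = 4.78 × 10^-9
Let x = [H+] at equilibrium. Ka = x²/(0.035 − x).
Neglecting x in the denominator: x = √(4.78 × 10^-9 × 0.035) = 1.29 × 10^-5 M
Check: 0.037% ionized — well under 5%, approximation valid.
pH = −log(1.29 × 10^-5) = 4.89

pH = 4.89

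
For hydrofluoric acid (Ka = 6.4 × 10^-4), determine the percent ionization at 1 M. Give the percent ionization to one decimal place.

HF ⇌ F- + H+; let x = [H+] at equilibrium.
x ≈ √(Ka·C₀) = √(6.4 × 10^-4 × 1) = 2.53 × 10^-2 M
% ionization = x/C₀ × 100% = 2.53 × 10^-2/1 × 100% = 2.5%

2.5%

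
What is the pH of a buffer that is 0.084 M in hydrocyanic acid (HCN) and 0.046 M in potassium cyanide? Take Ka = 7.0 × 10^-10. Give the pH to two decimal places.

pKa = −log(7.0 × 10^-10) = 9.155
pH = pKa + log([A⁻]/[HA]) = 9.155 + log(0.046/0.084)
pH = 9.155 + (-0.262) = 8.89

pH = 8.89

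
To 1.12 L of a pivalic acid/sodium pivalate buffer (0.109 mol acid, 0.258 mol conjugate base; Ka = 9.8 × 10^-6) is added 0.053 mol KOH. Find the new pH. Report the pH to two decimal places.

pH = 5.75

After neutralization: n((CH3)3CCOOH) = 0.056 mol, n((CH3)3CCOO-) = 0.311 mol.
pKa = −log(9.8 × 10^-6) = 5.009
pH = pKa + log(n_(CH3)3CCOO-/n_(CH3)3CCOOH) = 5.009 + log(0.311/0.056) = 5.009 + (+0.745)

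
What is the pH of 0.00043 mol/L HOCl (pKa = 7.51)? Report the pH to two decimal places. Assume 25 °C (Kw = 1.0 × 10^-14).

pH = 5.44

HOCl ⇌ OCl- + H+
Ka = 10^(−7.51) = 3.09 × 10^-8
From the ICE table, Ka = x²/(0.00043 − x) = 3.09 × 10^-8.
Assume x ≪ 0.00043: x ≈ √(3.09 × 10^-8 × 0.00043) = 3.65 × 10^-6 M
pH = −log[H+] = −log(3.65 × 10^-6) = 5.44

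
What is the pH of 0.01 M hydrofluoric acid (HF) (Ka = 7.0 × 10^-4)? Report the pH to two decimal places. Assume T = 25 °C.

HF ⇌ F- + H+
Ka = [H+]²/(0.01 − [H+]) = 7.0 × 10^-4
The 5% rule fails; solving [H+]² + Ka·[H+] − Ka·C₀ = 0 exactly:
[H+] = [−0.0007 + √(0.0007² + 2.8e-05)]/2 = 2.32 × 10^-3 M
pH = −log[H+] = −log(2.32 × 10^-3) = 2.63

pH = 2.63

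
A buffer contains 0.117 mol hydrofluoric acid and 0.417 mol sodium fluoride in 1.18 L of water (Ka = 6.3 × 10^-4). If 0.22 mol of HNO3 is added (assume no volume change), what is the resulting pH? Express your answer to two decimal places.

After neutralization: n(HF) = 0.337 mol, n(F-) = 0.197 mol.
pKa = −log(6.3 × 10^-4) = 3.201
pH = pKa + log(n_F-/n_HF) = 3.201 + log(0.197/0.337) = 3.201 + (-0.233)

pH = 2.97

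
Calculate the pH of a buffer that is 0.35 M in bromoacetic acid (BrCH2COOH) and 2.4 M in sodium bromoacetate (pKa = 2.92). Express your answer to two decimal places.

pH = 3.76

Henderson–Hasselbalch: pH = pKa + log([BrCH2COO-]/[BrCH2COOH]) = 2.92 + log(2.4/0.35)
pH = 2.92 + (+0.836) = 3.76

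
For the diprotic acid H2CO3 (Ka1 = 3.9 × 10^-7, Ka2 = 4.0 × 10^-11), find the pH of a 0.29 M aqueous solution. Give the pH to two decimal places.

pH = 3.47

Since Ka1 ≫ Ka2, the first ionization dominates [H+].
Ka1 = x²/(0.29 − x) = 3.9 × 10^-7
x ≈ √(3.9 × 10^-7 × 0.29) = 3.36 × 10^-4 M
pH = −log(3.36 × 10^-4) = 3.47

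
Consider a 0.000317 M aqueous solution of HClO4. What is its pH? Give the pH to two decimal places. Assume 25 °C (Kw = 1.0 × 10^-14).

pH = 3.50

HClO4 is a strong acid and dissociates completely, so [H+] = 0.000317 M.
pH = -log(0.000317) = 3.50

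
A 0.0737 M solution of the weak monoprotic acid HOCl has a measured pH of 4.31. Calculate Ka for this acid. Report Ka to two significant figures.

Ka = 3.3 × 10^-8

[H+] = 10^(-4.31) = 4.90 × 10^-5 M
At equilibrium [HA] = 0.0737 − 4.90 × 10^-5 = 7.37 × 10^-2 M
Ka = [H+][A-]/[HA] = (4.90 × 10^-5)² / 7.37 × 10^-2 = 3.3 × 10^-8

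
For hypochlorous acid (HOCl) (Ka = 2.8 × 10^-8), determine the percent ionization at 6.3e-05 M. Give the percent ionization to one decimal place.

2.1%

HOCl ⇌ OCl- + H+; let x = [H+] at equilibrium.
x ≈ √(Ka·C₀) = √(2.8 × 10^-8 × 6.3e-05) = 1.33 × 10^-6 M
% ionization = x/C₀ × 100% = 1.33 × 10^-6/6.3e-05 × 100% = 2.1%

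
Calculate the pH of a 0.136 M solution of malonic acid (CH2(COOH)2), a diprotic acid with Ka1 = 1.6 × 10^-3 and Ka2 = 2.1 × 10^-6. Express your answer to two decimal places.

pH = 1.85

Ka1 ≫ Ka2, so treat the first dissociation as the only significant source of H+.
Ka1 = x²/(0.136 − x) = 1.6 × 10^-3
Solving the quadratic: x = (−Ka1 + √(Ka1² + 4·Ka1·C₀))/2 = 1.40 × 10^-2 M
pH = −log(1.40 × 10^-2) = 1.85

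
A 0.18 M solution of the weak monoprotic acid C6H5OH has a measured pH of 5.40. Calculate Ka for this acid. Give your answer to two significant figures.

[H+] = 10^(-5.40) = 3.98 × 10^-6 M
At equilibrium [HA] = 0.18 − 3.98 × 10^-6 = 1.80 × 10^-1 M
Ka = [H+][A-]/[HA] = (3.98 × 10^-6)² / 1.80 × 10^-1 = 8.8 × 10^-11

Ka = 8.8 × 10^-11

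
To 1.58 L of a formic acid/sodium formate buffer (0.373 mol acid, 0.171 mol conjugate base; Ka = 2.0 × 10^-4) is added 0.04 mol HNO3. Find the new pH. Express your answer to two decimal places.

pH = 3.20

After neutralization: n(HCOOH) = 0.413 mol, n(HCOO-) = 0.131 mol.
pKa = −log(2.0 × 10^-4) = 3.699
pH = pKa + log([A⁻]/[HA]) = 3.699 + log(0.131/0.413) = 3.699 -0.499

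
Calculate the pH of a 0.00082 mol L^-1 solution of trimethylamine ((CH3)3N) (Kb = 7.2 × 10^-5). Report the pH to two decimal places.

pH = 10.32

(CH3)3N + H2O ⇌ (CH3)3NH+ + OH-
From the ICE table, Kb = x²/(0.00082 − x) = 7.2 × 10^-5.
The 5% rule fails; solving x² + Kb·x − Kb·C₀ = 0 exactly:
x = [−7.2e-05 + √(7.2e-05² + 2.36e-07)]/2 = 2.10 × 10^-4 M
pOH = 3.68, so pH = 14.00 − pOH = 10.32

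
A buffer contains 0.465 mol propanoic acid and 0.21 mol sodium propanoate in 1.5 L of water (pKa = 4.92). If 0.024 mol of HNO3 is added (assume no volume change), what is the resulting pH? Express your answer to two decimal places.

pH = 4.50

Added H+ converts CH3CH2COO- to CH3CH2COOH: CH3CH2COOH → 0.489 mol, CH3CH2COO- → 0.186 mol.
Henderson–Hasselbalch with mole ratio 0.186/0.489: pH = 4.92 + (-0.420)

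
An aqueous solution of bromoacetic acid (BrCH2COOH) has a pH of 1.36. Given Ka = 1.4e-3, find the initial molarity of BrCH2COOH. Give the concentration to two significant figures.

C₀ = 1.4 M

[H+] = 10^(-1.36) = 4.37 × 10^-2 M = x
Ka = x²/(C₀ − x) ⇒ C₀ = x + x²/Ka
C₀ = 4.37 × 10^-2 + (4.37 × 10^-2)²/(1.4 × 10^-3) = 1.41 M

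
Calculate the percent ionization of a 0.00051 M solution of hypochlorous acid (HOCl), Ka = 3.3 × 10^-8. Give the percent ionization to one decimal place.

HOCl ⇌ OCl- + H+; let x = [H+] at equilibrium.
x ≈ √(Ka·C₀) = √(3.3 × 10^-8 × 0.00051) = 4.10 × 10^-6 M
Fraction ionized = 4.10 × 10^-6 / 0.00051 = 0.0080 → 0.8%

0.8%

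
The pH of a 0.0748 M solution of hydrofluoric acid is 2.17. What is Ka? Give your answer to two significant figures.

Ka = 6.7 × 10^-4

[H+] = 10^(-2.17) = 6.76 × 10^-3 M
At equilibrium [HA] = 0.0748 − 6.76 × 10^-3 = 6.80 × 10^-2 M
Ka = [H+][A-]/[HA] = (6.76 × 10^-3)² / 6.80 × 10^-2 = 6.7 × 10^-4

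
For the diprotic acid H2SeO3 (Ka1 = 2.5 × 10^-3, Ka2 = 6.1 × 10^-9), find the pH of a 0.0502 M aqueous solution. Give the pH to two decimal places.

Since Ka1 ≫ Ka2, the first ionization dominates [H+].
Ka1 = x²/(0.0502 − x) = 2.5 × 10^-3
Solving the quadratic: x = (−Ka1 + √(Ka1² + 4·Ka1·C₀))/2 = 1.00 × 10^-2 M
pH = −log(1.00 × 10^-2) = 2.00

pH = 2.00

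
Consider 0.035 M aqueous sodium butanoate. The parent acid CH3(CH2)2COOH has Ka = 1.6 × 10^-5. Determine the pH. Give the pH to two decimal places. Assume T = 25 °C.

CH3(CH2)2COO- is the conjugate base of the weak acid CH3(CH2)2COOH.
Kb = Kw/Ka = 1.0×10^-14 / 1.6 × 10^-5 = 6.25 × 10^-10
From the ICE table, Kb = x²/(0.035 − x) = 6.25 × 10^-10.
Assume x ≪ 0.035: x ≈ √(6.25 × 10^-10 × 0.035) = 4.68 × 10^-6 M
(x/C₀ = 0.013% < 5%, so the approximation holds.)
pOH = 5.33, so pH = 14.00 − pOH = 8.67

pH = 8.67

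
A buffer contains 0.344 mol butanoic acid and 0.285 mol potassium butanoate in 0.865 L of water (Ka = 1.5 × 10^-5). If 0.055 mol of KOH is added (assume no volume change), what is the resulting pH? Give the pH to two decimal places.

OH- converts CH3(CH2)2COOH to CH3(CH2)2COO-: CH3(CH2)2COOH → 0.289 mol, CH3(CH2)2COO- → 0.34 mol.
pKa = −log(1.5 × 10^-5) = 4.824
pH = pKa + log(n_CH3(CH2)2COO-/n_CH3(CH2)2COOH) = 4.824 + log(0.34/0.289) = 4.824 + (+0.071)

pH = 4.89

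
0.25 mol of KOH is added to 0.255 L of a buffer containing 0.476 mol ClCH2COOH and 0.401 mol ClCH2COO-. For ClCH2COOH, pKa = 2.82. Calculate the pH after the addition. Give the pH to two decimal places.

After neutralization: n(ClCH2COOH) = 0.226 mol, n(ClCH2COO-) = 0.651 mol.
Henderson–Hasselbalch with mole ratio 0.651/0.226: pH = 2.82 + (+0.459)

pH = 3.28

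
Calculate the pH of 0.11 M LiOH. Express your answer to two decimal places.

pH = 13.04

LiOH is a strong base; [OH-] = 0.11 M.
pOH = -log(0.11) = 0.96
pH = 14.00 - 0.96 = 13.04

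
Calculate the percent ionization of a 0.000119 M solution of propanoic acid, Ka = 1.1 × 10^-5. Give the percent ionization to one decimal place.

26.1%

CH3CH2COOH ⇌ CH3CH2COO- + H+; let x = [H+] at equilibrium.
Solve x² + 1.1e-05x − 1.31e-09 = 0 → x = 3.11 × 10^-5 M
Fraction ionized = 3.11 × 10^-5 / 0.000119 = 0.2613 → 26.1%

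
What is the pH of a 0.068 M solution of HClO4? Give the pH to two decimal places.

HClO4 is a strong acid and dissociates completely, so [H+] = 0.068 M.
pH = -log(0.068) = 1.17

pH = 1.17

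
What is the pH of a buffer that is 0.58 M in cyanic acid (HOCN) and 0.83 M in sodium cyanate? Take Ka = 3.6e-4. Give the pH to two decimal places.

pKa = −log(3.6 × 10^-4) = 3.444
Henderson–Hasselbalch: pH = pKa + log([OCN-]/[HOCN]) = 3.444 + log(0.83/0.58)
pH = 3.444 + (+0.156) = 3.60

pH = 3.60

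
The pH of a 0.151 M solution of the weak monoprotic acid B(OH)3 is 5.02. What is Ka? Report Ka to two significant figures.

[H+] = 10^(-5.02) = 9.55 × 10^-6 M
At equilibrium [HA] = 0.151 − 9.55 × 10^-6 = 1.51 × 10^-1 M
Ka = [H+][A-]/[HA] = (9.55 × 10^-6)² / 1.51 × 10^-1 = 6.0 × 10^-10

Ka = 6.0 × 10^-10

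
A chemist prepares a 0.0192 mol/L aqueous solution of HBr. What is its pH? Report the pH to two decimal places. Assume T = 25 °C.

HBr is a strong acid and dissociates completely, so [H+] = 0.0192 M.
pH = -log(0.0192) = 1.72

pH = 1.72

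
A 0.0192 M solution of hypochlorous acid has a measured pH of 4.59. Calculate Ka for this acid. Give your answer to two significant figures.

[H+] = 10^(-4.59) = 2.57 × 10^-5 M
At equilibrium [HA] = 0.0192 − 2.57 × 10^-5 = 1.92 × 10^-2 M
Ka = [H+][A-]/[HA] = (2.57 × 10^-5)² / 1.92 × 10^-2 = 3.4 × 10^-8

Ka = 3.4 × 10^-8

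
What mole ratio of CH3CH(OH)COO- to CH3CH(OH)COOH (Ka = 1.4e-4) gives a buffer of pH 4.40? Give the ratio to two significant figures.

pKa = -log(1.4 × 10^-4) = 3.854
pH = pKa + log(r) ⇒ log(r) = 4.40 − 3.854 = +0.546
r = [CH3CH(OH)COO-]/[CH3CH(OH)COOH] = 10^(+0.546) = 3.52

ratio = 3.5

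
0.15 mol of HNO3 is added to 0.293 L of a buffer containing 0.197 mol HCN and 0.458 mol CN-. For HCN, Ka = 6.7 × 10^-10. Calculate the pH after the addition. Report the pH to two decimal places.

Added H+ converts CN- to HCN: HCN → 0.347 mol, CN- → 0.308 mol.
pKa = −log(6.7 × 10^-10) = 9.174
pH = pKa + log(n_CN-/n_HCN) = 9.174 + log(0.308/0.347) = 9.174 + (-0.052)

pH = 9.12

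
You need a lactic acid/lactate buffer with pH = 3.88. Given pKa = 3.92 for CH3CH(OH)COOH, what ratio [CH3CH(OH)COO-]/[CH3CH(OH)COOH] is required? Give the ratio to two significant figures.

pH = pKa + log(r) ⇒ log(r) = 3.88 − 3.92 = -0.04
r = [CH3CH(OH)COO-]/[CH3CH(OH)COOH] = 10^(-0.04) = 0.912

ratio = 0.91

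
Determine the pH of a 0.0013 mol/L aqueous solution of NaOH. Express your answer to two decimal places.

NaOH is a strong base; [OH-] = 0.0013 M.
pOH = -log(0.0013) = 2.89
pH = 14.00 - 2.89 = 11.11

pH = 11.11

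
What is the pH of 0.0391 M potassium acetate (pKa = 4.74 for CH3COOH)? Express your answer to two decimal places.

pH = 8.67

CH3COO- is the conjugate base of the weak acid CH3COOH.
Ka = 10^(−4.74) = 1.82 × 10^-5
Kb = Kw/Ka = 1.0×10^-14 / 1.82 × 10^-5 = 5.49 × 10^-10
Kb = [OH-]²/(0.0391 − [OH-]) = 5.49 × 10^-10
Neglecting [OH-] in the denominator: [OH-] = √(5.49 × 10^-10 × 0.0391) = 4.63 × 10^-6 M
Check: 0.012% ionized — well under 5%, approximation valid.
pOH = −log(4.63 × 10^-6) = 5.33; pH = 14.00 − 5.33 = 8.67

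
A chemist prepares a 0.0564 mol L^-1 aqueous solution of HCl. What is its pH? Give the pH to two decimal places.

pH = 1.25

HCl is a strong acid and dissociates completely, so [H+] = 0.0564 M.
pH = -log(0.0564) = 1.25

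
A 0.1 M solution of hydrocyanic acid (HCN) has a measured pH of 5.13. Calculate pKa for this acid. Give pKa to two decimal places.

pKa = 9.26

[H+] = 10^(-5.13) = 7.41 × 10^-6 M
At equilibrium [HA] = 0.1 − 7.41 × 10^-6 = 1.00 × 10^-1 M
Ka = [H+][A-]/[HA] = (7.41 × 10^-6)² / 1.00 × 10^-1 = 5.49 × 10^-10
pKa = -log(5.49 × 10^-10) = 9.26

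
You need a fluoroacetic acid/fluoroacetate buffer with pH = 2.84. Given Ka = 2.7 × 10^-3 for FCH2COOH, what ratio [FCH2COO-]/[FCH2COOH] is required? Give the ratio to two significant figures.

pKa = -log(2.7 × 10^-3) = 2.569
pH = pKa + log(r) ⇒ log(r) = 2.84 − 2.569 = +0.271
r = [FCH2COO-]/[FCH2COOH] = 10^(+0.271) = 1.87

ratio = 1.9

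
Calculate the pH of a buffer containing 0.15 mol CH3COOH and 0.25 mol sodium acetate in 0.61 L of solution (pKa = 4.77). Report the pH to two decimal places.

pH = 4.99

Henderson–Hasselbalch: pH = pKa + log([CH3COO-]/[CH3COOH]) = 4.77 + log(0.25/0.15)
pH = 4.77 + (+0.222) = 4.99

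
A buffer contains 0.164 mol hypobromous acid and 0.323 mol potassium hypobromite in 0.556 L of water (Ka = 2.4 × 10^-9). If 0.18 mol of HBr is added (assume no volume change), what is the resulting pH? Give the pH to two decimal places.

pH = 8.24

Added H+ converts OBr- to HOBr: HOBr → 0.344 mol, OBr- → 0.143 mol.
pKa = −log(2.4 × 10^-9) = 8.620
pH = pKa + log(n_OBr-/n_HOBr) = 8.620 + log(0.143/0.344) = 8.620 + (-0.381)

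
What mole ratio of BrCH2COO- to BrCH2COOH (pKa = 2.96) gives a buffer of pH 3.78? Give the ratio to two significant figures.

ratio = 6.6

pH = pKa + log(r) ⇒ log(r) = 3.78 − 2.96 = +0.82
r = [BrCH2COO-]/[BrCH2COOH] = 10^(+0.82) = 6.61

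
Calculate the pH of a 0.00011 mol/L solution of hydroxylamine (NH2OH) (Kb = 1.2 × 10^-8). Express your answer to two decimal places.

NH2OH + H2O ⇌ NH3OH+ + OH-
Let x = [OH-] at equilibrium. Kb = x²/(0.00011 − x).
Since Kb ≪ C₀, x ≈ √(Kb·C₀) = 1.15 × 10^-6 M.
pOH = −log(1.15 × 10^-6) = 5.94; pH = 14.00 − 5.94 = 8.06

pH = 8.06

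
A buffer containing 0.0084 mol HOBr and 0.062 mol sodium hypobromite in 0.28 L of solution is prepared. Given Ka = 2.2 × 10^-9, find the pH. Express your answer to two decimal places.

pH = 9.53

pKa = −log(2.2 × 10^-9) = 8.658
Henderson–Hasselbalch: pH = pKa + log([OBr-]/[HOBr]) = 8.658 + log(0.062/0.0084)
pH = 8.658 + (+0.868) = 9.53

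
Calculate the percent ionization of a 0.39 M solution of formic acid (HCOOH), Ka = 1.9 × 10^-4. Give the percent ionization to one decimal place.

2.2%

HCOOH ⇌ HCOO- + H+; let x = [H+] at equilibrium.
x ≈ √(Ka·C₀) = √(1.9 × 10^-4 × 0.39) = 8.61 × 10^-3 M
% ionization = x/C₀ × 100% = 8.61 × 10^-3/0.39 × 100% = 2.2%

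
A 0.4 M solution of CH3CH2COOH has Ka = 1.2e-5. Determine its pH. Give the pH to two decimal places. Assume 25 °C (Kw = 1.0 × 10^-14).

pH = 2.66

CH3CH2COOH ⇌ CH3CH2COO- + H+
From the ICE table, Ka = [H+]²/(0.4 − [H+]) = 1.2 × 10^-5.
Neglecting [H+] in the denominator: [H+] = √(1.2 × 10^-5 × 0.4) = 2.19 × 10^-3 M
pH = −log(2.19 × 10^-3) = 2.66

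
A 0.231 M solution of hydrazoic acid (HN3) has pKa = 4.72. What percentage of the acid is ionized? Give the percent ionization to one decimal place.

HN3 ⇌ N3- + H+; let x = [H+] at equilibrium.
Ka = 10^(−4.72) = 1.91 × 10^-5
x ≈ √(Ka·C₀) = √(1.91 × 10^-5 × 0.231) = 2.10 × 10^-3 M
Fraction ionized = 2.10 × 10^-3 / 0.231 = 0.0091 → 0.9%

0.9%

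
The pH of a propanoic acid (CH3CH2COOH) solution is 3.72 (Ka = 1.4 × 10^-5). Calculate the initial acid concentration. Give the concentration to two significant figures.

[H+] = 10^(-3.72) = 1.91 × 10^-4 M = x
Ka = x²/(C₀ − x) ⇒ C₀ = x + x²/Ka
C₀ = 1.91 × 10^-4 + (1.91 × 10^-4)²/(1.4 × 10^-5) = 2.80 × 10^-3 M

C₀ = 2.8 × 10^-3 M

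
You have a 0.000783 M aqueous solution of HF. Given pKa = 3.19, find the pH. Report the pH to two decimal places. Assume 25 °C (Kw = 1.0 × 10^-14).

pH = 3.34

HF ⇌ F- + H+
Ka = 10^(−3.19) = 6.46 × 10^-4
Ka = [H+]²/(0.000783 − [H+]) = 6.46 × 10^-4
The 5% rule fails; solving [H+]² + Ka·[H+] − Ka·C₀ = 0 exactly:
[H+] = (−Ka + √(Ka² + 4·Ka·C₀))/2 = 4.58 × 10^-4 M
pH = −log(4.58 × 10^-4) = 3.34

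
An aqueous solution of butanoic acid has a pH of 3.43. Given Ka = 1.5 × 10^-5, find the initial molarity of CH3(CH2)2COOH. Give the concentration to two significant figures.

C₀ = 9.6 × 10^-3 M

[H+] = 10^(-3.43) = 3.72 × 10^-4 M = x
Ka = x²/(C₀ − x) ⇒ C₀ = x + x²/Ka
C₀ = 3.72 × 10^-4 + (3.72 × 10^-4)²/(1.5 × 10^-5) = 9.60 × 10^-3 M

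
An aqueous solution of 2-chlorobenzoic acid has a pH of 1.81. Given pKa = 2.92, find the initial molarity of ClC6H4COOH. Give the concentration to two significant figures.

[H+] = 10^(-1.81) = 1.55 × 10^-2 M = x
Ka = 10^(−2.92) = 1.20 × 10^-3
Ka = x²/(C₀ − x) ⇒ C₀ = x + x²/Ka
C₀ = 1.55 × 10^-2 + (1.55 × 10^-2)²/(1.20 × 10^-3) = 2.16 × 10^-1 M

C₀ = 2.2 × 10^-1 M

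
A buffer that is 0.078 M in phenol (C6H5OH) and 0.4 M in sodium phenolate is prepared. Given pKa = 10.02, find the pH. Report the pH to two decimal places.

pH = pKa + log([A⁻]/[HA]) = 10.02 + log(0.4/0.078)
pH = 10.02 + (+0.710) = 10.73

pH = 10.73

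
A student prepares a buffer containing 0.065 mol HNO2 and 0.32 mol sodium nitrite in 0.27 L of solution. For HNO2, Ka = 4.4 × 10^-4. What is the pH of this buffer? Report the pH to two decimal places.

pH = 4.05

pKa = −log(4.4 × 10^-4) = 3.357
Henderson–Hasselbalch: pH = pKa + log([NO2-]/[HNO2]) = 3.357 + log(0.32/0.065)
pH = 3.357 + (+0.692) = 4.05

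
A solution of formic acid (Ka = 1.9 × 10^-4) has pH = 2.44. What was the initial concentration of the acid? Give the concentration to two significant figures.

[H+] = 10^(-2.44) = 3.63 × 10^-3 M = x
Ka = x²/(C₀ − x) ⇒ C₀ = x + x²/Ka
C₀ = 3.63 × 10^-3 + (3.63 × 10^-3)²/(1.9 × 10^-4) = 7.30 × 10^-2 M

C₀ = 7.3 × 10^-2 M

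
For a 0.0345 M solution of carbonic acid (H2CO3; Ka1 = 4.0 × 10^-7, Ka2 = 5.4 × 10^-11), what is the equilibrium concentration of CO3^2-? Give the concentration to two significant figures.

5.4 × 10^-11 M

First ionization gives [H+] ≈ [HCO3-] = 1.17 × 10^-4 M.
Second step: Ka2 = [H+][CO3^2-]/[HCO3-] ≈ [CO3^2-] (since [H+] ≈ [HCO3-]).
So [CO3^2-] ≈ Ka2.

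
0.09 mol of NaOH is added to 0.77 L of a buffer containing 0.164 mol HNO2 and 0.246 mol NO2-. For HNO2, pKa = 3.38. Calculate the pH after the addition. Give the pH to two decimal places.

pH = 4.04

After neutralization: n(HNO2) = 0.074 mol, n(NO2-) = 0.336 mol.
pH = pKa + log(n_NO2-/n_HNO2) = 3.38 + log(0.336/0.074) = 3.38 + (+0.657)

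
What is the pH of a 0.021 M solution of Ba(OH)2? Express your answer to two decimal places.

pH = 12.62

Ba(OH)2 is a strong base (each formula unit releases 2 OH-); [OH-] = 0.042 M.
pOH = -log(0.042) = 1.38
pH = 14.00 - 1.38 = 12.62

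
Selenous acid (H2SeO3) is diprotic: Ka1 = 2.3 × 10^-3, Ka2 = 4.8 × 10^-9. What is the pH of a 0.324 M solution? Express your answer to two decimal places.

Since Ka1 ≫ Ka2, the first ionization dominates [H+].
Ka1 = x²/(0.324 − x) = 2.3 × 10^-3
Solving the quadratic: x = (−Ka1 + √(Ka1² + 4·Ka1·C₀))/2 = 2.62 × 10^-2 M
pH = −log(2.62 × 10^-2) = 1.58

pH = 1.58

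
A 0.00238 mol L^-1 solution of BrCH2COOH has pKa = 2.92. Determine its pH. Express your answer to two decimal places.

BrCH2COOH ⇌ BrCH2COO- + H+
Ka = 10^(−2.92) = 1.20 × 10^-3
Ka = x²/(0.00238 − x) = 1.20 × 10^-3
The 5% rule fails; solving x² + Ka·x − Ka·C₀ = 0 exactly:
x = (−Ka + √(Ka² + 4·Ka·C₀))/2 = 1.19 × 10^-3 M
pH = −log(1.19 × 10^-3) = 2.92

pH = 2.92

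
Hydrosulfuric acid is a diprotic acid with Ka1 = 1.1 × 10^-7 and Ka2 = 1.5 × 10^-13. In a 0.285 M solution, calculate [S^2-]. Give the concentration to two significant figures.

1.5 × 10^-13 M

First ionization gives [H+] ≈ [HS-] = 1.77 × 10^-4 M.
Second step: Ka2 = [H+][S^2-]/[HS-] ≈ [S^2-] (since [H+] ≈ [HS-]).
So [S^2-] ≈ Ka2.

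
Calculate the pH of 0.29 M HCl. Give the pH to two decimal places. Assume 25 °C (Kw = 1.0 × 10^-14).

pH = 0.54

HCl is a strong acid and dissociates completely, so [H+] = 0.29 M.
pH = -log(0.29) = 0.54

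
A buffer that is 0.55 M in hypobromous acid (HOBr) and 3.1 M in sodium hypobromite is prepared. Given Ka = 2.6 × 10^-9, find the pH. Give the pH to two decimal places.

pKa = −log(2.6 × 10^-9) = 8.585
pH = pKa + log([A⁻]/[HA]) = 8.585 + log(3.1/0.55)
pH = 8.585 + (+0.751) = 9.34

pH = 9.34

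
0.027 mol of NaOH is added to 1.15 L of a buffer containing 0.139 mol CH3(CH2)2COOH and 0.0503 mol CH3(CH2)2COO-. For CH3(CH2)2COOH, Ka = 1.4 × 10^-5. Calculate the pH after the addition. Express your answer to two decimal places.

pH = 4.69

OH- converts CH3(CH2)2COOH to CH3(CH2)2COO-: CH3(CH2)2COOH → 0.112 mol, CH3(CH2)2COO- → 0.0773 mol.
pKa = −log(1.4 × 10^-5) = 4.854
pH = pKa + log([A⁻]/[HA]) = 4.854 + log(0.0773/0.112) = 4.854 -0.161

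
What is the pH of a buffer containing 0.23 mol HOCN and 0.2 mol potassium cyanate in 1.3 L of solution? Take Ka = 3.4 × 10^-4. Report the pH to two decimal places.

pH = 3.41

pKa = −log(3.4 × 10^-4) = 3.469
Using pH = pKa + log([base]/[acid]) with [base]/[acid] = 0.2/0.23:
pH = 3.469 + (-0.061) = 3.41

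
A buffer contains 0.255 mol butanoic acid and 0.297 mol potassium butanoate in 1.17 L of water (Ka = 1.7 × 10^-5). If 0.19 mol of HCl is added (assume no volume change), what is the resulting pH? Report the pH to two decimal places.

After neutralization: n(CH3(CH2)2COOH) = 0.445 mol, n(CH3(CH2)2COO-) = 0.107 mol.
pKa = −log(1.7 × 10^-5) = 4.770
pH = pKa + log(n_CH3(CH2)2COO-/n_CH3(CH2)2COOH) = 4.770 + log(0.107/0.445) = 4.770 + (-0.619)

pH = 4.15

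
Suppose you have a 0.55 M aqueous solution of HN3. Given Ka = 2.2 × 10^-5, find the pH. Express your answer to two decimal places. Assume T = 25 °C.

pH = 2.46

HN3 ⇌ N3- + H+
Ka = [H+]²/(0.55 − [H+]) = 2.2 × 10^-5
Assume [H+] ≪ 0.55: [H+] ≈ √(2.2 × 10^-5 × 0.55) = 3.48 × 10^-3 M
([H+]/C₀ = 0.63% < 5%, so the approximation holds.)
pH = −log(3.48 × 10^-3) = 2.46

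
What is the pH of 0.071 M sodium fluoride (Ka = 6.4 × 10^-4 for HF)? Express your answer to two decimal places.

pH = 8.02

F- is the conjugate base of the weak acid HF.
Kb = Kw/Ka = 1.0×10^-14 / 6.4 × 10^-4 = 1.56 × 10^-11
From the ICE table, Kb = x²/(0.071 − x) = 1.56 × 10^-11.
Neglecting x in the denominator: x = √(1.56 × 10^-11 × 0.071) = 1.05 × 10^-6 M
pOH = −log(1.05 × 10^-6) = 5.98; pH = 14.00 − 5.98 = 8.02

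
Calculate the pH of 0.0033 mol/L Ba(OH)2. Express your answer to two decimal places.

pH = 11.82

Ba(OH)2 is a strong base (each formula unit releases 2 OH-); [OH-] = 0.0066 M.
pOH = -log(0.0066) = 2.18
pH = 14.00 - 2.18 = 11.82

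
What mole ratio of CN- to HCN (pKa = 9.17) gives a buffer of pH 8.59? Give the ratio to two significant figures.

ratio = 0.26

pH = pKa + log(r) ⇒ log(r) = 8.59 − 9.17 = -0.58
r = [CN-]/[HCN] = 10^(-0.58) = 0.263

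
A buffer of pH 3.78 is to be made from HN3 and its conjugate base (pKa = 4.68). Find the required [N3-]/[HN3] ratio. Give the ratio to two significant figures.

ratio = 0.13

pH = pKa + log(r) ⇒ log(r) = 3.78 − 4.68 = -0.90
r = [N3-]/[HN3] = 10^(-0.90) = 0.126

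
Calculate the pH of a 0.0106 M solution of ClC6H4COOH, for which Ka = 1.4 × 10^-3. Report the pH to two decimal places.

pH = 2.49

ClC6H4COOH ⇌ ClC6H4COO- + H+
Ka = [H+]²/(0.0106 − [H+]) = 1.4 × 10^-3
[H+] is not negligible relative to C₀; solve [H+]² + 0.0014·[H+] − 1.48e-05 = 0.
[H+] = (−Ka + √(Ka² + 4·Ka·C₀))/2 = 3.22 × 10^-3 M
pH = −log[H+] = −log(3.22 × 10^-3) = 2.49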